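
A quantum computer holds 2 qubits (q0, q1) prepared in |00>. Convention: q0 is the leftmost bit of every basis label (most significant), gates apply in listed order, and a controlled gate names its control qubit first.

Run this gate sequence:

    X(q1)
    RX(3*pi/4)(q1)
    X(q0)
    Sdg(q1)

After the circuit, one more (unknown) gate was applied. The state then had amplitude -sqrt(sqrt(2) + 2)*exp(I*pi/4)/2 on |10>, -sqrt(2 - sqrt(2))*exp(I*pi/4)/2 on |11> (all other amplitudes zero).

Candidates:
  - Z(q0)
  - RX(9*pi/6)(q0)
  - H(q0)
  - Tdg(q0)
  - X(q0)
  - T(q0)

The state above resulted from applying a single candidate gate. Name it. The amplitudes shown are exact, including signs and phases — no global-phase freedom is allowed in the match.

The unique candidate consistent with the amplitudes is Tdg(q0).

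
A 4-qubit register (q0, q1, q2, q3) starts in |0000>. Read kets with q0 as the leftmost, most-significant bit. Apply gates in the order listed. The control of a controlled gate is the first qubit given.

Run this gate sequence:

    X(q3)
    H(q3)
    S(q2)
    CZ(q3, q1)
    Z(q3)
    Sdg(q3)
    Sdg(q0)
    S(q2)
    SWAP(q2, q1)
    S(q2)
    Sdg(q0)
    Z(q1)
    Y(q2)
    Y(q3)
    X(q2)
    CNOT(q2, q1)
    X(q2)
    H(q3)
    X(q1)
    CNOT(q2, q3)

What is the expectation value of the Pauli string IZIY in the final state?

The observable IZIY averages to 1.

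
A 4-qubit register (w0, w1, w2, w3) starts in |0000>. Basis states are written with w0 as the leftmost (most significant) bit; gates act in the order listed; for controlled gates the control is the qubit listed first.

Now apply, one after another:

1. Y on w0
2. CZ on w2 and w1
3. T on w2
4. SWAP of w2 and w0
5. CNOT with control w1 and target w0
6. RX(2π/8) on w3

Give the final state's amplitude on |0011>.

|0011> carries amplitude sqrt(2 - sqrt(2))/2 in the final state.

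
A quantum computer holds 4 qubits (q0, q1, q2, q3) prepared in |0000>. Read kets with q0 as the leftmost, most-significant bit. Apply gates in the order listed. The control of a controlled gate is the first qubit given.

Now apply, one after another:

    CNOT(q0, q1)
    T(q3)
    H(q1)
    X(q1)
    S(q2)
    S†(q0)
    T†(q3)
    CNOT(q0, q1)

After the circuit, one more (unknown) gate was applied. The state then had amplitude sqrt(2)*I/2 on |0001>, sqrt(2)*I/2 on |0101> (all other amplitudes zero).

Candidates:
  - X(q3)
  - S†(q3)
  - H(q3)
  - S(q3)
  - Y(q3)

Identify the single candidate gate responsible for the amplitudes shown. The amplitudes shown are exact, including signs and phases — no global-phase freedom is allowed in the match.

The applied gate was Y(q3).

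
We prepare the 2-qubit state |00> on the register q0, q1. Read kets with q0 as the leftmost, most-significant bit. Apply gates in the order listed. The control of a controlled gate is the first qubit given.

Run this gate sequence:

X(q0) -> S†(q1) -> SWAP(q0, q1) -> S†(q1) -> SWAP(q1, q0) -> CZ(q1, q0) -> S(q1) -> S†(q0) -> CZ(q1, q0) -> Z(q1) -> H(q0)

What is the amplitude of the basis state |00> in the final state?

|00> carries amplitude -sqrt(2)/2 in the final state.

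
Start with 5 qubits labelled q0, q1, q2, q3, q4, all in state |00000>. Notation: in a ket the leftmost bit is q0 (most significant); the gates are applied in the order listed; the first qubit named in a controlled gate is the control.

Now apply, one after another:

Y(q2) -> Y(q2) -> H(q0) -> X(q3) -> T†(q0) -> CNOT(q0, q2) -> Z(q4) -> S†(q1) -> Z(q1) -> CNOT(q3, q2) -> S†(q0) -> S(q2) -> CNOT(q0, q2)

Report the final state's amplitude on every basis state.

The resulting statevector has amplitude sqrt(2)*I/2 on |00110>, -sqrt(2)*exp(I*pi/4)/2 on |10110>, and 0 on every other basis state.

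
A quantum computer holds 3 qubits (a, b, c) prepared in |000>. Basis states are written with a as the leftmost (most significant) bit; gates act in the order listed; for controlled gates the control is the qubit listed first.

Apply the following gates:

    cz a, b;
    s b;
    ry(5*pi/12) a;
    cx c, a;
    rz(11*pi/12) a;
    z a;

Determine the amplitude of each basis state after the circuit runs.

The final amplitudes are sqrt(sqrt(2)/4 + 1/2)*exp(-11*I*pi/24)/2 + sqrt(3)*sqrt(1/2 - sqrt(2)/4)*exp(-11*I*pi/24)/2 on |000>, -sqrt(3)*sqrt(sqrt(2)/4 + 1/2)*exp(11*I*pi/24)/2 + sqrt(1/2 - sqrt(2)/4)*exp(11*I*pi/24)/2 on |100>, and 0 on every other basis state.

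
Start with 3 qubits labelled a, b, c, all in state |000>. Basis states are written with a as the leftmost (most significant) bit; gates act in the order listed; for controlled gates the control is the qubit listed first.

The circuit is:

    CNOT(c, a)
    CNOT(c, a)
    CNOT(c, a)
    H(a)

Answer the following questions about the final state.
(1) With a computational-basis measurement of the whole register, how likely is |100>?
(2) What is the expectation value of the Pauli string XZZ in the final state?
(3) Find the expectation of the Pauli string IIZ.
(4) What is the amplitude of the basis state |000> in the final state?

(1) The probability of measuring |100> is 1/2. Key observation: steps 2-3 multiply out to the identity, so the circuit reduces to the remaining gates.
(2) The expectation value of XZZ is 1.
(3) The observable IIZ averages to 1.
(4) The amplitude on |000> is sqrt(2)/2.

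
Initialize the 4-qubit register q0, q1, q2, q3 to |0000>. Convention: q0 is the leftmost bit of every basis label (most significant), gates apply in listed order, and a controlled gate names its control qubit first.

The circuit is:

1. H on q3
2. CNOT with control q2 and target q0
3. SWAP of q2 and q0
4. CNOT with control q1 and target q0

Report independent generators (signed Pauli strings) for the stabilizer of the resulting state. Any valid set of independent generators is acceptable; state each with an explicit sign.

The stabilizer group can be generated by +IIIX, +ZIII, +IZII, +IIZI, among other valid generating sets.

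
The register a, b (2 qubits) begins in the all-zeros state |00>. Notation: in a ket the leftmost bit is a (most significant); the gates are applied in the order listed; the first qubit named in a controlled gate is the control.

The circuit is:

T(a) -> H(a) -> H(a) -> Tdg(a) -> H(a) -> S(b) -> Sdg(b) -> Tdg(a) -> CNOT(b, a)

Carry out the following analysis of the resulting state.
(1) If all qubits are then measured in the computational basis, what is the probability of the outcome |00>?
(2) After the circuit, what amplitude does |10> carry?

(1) Outcome |00> occurs with probability 1/2. Key observation: steps 1-4 multiply out to the identity, so the circuit reduces to the remaining gates.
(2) The amplitude on |10> is -sqrt(2)*exp(3*I*pi/4)/2.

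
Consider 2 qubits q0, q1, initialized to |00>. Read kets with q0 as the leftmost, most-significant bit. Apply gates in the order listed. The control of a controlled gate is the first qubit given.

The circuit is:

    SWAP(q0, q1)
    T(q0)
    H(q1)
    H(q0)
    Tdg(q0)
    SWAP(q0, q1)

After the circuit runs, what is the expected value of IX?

The observable IX averages to sqrt(2)/2.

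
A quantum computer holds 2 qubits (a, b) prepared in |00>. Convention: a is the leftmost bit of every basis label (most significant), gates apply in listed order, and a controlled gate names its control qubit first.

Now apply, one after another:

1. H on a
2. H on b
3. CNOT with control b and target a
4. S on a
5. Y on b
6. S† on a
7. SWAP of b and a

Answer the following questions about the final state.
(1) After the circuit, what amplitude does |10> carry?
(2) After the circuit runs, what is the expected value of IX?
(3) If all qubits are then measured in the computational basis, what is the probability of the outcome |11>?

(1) |10> carries amplitude I/2 in the final state.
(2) The expectation value of IX is 1.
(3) The probability of measuring |11> is 1/4.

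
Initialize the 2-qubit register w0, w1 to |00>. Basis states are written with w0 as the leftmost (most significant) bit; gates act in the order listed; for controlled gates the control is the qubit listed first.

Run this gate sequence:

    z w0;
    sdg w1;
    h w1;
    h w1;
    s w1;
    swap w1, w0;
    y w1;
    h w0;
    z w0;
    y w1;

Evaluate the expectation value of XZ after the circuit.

The expectation value of XZ is -1. Key observation: steps 2-5 multiply out to the identity, so the circuit reduces to the remaining gates.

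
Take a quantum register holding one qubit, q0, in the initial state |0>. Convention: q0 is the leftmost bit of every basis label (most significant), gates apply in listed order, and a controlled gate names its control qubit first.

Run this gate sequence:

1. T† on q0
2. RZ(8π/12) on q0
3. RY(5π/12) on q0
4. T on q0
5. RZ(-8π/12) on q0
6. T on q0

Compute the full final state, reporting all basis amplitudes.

The resulting statevector has amplitude sqrt(6 - 3*sqrt(2))/4 + sqrt(sqrt(2) + 2)/4 on |0>, (-sqrt(3*sqrt(2) + 6)/4 + sqrt(2 - sqrt(2))/4)*exp(5*I*pi/6) on |1>.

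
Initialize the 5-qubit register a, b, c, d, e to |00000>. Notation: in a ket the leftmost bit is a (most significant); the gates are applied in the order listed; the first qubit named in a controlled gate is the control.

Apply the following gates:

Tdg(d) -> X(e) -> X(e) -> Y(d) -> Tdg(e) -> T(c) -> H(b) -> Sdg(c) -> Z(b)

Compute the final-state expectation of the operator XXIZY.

The observable XXIZY averages to 0.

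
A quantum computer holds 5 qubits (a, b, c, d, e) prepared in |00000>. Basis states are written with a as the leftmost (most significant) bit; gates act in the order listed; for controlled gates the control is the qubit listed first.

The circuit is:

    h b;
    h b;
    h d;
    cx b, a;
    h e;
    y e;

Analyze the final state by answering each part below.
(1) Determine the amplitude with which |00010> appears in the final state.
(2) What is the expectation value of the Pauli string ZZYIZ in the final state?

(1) The amplitude on |00010> is -I/2.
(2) The observable ZZYIZ averages to 0.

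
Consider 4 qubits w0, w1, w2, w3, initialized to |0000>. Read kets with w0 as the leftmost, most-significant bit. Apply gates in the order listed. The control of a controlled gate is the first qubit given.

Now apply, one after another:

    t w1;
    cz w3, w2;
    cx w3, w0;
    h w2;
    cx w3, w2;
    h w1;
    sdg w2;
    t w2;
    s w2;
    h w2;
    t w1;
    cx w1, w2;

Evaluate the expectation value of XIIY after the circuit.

In the final state, XIIY has expectation 0.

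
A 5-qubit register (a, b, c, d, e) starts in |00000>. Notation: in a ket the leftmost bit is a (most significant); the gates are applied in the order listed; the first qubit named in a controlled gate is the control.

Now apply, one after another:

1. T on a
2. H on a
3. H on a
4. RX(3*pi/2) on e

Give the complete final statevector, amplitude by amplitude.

The final amplitudes are -sqrt(2)/2 on |00000>, -sqrt(2)*I/2 on |00001>, and 0 on every other basis state. Key observation: the block from step 2 through step 3 cancels to the identity and can be dropped.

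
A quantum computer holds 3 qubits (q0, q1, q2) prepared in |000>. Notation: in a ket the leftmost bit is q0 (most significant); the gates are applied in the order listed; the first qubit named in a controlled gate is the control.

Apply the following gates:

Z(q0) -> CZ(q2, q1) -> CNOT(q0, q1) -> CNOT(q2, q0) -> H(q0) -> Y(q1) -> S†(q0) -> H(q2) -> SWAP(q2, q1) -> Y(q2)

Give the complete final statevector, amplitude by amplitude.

The final amplitudes are 1/2 on |000>, 0 on |001>, 1/2 on |010>, 0 on |011>, -I/2 on |100>, 0 on |101>, -I/2 on |110>, 0 on |111>.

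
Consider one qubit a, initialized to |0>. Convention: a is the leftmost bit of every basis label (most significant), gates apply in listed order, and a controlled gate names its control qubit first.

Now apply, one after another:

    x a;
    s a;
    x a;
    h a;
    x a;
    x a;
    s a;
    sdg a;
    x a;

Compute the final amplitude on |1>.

The amplitude on |1> is sqrt(2)*I/2. Key observation: the block from step 6 through step 9 cancels to the identity and can be dropped.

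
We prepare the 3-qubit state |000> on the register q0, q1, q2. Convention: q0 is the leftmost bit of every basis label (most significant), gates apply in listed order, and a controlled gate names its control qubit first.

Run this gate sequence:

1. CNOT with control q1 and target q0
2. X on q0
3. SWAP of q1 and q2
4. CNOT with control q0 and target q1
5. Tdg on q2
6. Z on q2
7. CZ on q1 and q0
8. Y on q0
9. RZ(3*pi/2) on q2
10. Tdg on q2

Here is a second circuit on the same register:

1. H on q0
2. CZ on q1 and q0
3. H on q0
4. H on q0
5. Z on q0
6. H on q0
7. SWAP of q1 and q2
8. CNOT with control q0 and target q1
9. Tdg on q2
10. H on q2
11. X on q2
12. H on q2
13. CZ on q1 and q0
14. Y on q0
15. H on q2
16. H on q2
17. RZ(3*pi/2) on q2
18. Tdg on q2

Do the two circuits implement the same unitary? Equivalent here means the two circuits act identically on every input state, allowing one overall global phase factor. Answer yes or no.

Yes — the two circuits implement the same unitary up to a global phase.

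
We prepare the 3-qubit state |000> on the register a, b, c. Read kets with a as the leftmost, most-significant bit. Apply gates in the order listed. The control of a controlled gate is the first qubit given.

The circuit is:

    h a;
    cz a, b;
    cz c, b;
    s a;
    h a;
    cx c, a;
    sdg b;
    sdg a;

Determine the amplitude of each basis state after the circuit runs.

The final amplitudes are 1/2 + I/2 on |000>, -1/2 - I/2 on |100>, and 0 on every other basis state.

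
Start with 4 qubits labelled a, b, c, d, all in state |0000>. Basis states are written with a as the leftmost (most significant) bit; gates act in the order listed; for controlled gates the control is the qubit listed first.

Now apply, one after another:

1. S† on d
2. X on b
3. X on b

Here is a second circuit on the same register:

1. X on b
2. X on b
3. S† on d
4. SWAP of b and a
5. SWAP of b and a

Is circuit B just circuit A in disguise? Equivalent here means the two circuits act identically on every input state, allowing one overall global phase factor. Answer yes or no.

Yes: on every input state the two circuits agree up to one overall phase factor.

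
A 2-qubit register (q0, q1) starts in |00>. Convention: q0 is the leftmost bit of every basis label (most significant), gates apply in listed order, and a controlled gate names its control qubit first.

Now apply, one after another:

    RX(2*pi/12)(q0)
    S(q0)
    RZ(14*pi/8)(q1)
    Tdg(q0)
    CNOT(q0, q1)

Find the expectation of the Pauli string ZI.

The observable ZI averages to sqrt(3)/2.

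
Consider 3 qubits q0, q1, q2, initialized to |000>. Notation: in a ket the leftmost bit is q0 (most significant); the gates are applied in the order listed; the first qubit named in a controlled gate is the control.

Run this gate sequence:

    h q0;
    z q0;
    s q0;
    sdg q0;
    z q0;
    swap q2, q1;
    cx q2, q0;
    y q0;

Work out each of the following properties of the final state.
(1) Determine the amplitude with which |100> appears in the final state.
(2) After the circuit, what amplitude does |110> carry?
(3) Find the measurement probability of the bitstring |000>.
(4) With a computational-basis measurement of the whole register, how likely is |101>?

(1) The final state's coefficient on |100> equals sqrt(2)*I/2. Key observation: the block from step 2 through step 5 cancels to the identity and can be dropped.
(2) The amplitude on |110> is 0.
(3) The probability of measuring |000> is 1/2.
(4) The probability of measuring |101> is 0.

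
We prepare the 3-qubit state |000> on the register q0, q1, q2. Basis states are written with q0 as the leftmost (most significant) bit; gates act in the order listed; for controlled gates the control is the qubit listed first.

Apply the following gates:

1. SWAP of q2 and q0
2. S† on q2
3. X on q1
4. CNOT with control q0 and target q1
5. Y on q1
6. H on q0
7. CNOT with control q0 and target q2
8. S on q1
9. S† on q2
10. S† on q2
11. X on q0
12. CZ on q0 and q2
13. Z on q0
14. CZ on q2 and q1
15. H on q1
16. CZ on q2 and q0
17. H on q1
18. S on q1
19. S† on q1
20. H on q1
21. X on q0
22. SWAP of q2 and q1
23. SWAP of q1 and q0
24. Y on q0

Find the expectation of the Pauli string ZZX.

The expectation value of ZZX is -1. Key observation: gates 17-20 undo each other exactly, leaving only the rest of the circuit to track.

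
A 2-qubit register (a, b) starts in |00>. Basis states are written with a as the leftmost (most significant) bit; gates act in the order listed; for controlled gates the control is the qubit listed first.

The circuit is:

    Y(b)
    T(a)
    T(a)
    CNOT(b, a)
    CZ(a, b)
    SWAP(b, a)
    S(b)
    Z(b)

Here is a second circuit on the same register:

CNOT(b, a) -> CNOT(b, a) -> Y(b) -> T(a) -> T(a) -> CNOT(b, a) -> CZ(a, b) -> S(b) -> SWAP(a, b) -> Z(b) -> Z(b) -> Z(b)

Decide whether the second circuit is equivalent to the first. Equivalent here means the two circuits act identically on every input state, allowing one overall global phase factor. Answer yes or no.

No: there is an input state on which the two circuits produce genuinely different outputs (not merely differing by a phase).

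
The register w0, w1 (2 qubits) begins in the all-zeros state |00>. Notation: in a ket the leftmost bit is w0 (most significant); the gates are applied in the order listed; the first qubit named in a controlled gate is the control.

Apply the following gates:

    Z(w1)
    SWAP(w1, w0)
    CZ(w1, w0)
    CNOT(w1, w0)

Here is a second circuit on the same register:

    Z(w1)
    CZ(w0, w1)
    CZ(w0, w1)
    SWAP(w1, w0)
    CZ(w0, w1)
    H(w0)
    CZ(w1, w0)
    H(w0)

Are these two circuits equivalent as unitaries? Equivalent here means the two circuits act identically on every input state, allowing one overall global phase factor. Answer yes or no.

Yes — the two circuits implement the same unitary up to a global phase.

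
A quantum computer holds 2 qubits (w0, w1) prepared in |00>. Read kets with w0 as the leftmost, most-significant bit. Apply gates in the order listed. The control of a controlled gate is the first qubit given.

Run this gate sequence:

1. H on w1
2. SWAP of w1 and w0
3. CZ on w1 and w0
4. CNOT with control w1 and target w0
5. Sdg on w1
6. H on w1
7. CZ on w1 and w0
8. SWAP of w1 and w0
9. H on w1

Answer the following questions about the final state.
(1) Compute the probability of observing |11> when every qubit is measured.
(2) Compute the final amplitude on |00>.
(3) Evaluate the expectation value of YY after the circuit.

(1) Outcome |11> occurs with probability 1/2.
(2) |00> carries amplitude sqrt(2)/2 in the final state.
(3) The observable YY averages to -1.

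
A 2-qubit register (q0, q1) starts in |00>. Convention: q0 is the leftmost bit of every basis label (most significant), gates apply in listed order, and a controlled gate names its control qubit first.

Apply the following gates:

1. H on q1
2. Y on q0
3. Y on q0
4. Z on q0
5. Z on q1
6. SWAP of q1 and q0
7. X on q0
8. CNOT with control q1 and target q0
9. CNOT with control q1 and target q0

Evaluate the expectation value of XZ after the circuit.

In the final state, XZ has expectation -1. Key observation: the block from step 8 through step 9 cancels to the identity and can be dropped.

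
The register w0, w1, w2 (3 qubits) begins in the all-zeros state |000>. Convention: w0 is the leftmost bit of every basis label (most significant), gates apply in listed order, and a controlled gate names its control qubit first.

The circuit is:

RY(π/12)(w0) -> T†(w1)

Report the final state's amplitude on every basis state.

The final amplitudes are sqrt(2 - sqrt(2))/4 + sqrt(3*sqrt(2) + 6)/4 on |000>, -sqrt(6 - 3*sqrt(2))/4 + sqrt(sqrt(2) + 2)/4 on |100>, and 0 on every other basis state.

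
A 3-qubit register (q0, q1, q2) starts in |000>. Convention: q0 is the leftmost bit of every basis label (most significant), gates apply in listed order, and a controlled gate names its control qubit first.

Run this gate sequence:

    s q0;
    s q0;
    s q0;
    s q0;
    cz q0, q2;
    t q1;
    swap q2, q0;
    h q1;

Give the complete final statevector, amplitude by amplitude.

After the circuit, the state carries amplitude sqrt(2)/2 on |000>, sqrt(2)/2 on |010>, and 0 on every other basis state. Key observation: gates 1-4 undo each other exactly, leaving only the rest of the circuit to track.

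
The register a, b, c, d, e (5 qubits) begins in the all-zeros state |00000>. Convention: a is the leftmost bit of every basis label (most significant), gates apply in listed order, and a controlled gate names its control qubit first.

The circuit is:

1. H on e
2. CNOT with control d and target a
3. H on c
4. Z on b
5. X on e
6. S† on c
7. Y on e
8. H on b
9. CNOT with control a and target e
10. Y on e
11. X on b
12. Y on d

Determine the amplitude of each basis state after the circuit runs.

After the circuit, the state carries amplitude sqrt(2)*I/4 on |00010>, sqrt(2)*I/4 on |00011>, sqrt(2)/4 on |00110>, sqrt(2)/4 on |00111>, sqrt(2)*I/4 on |01010>, sqrt(2)*I/4 on |01011>, sqrt(2)/4 on |01110>, sqrt(2)/4 on |01111>, and 0 on every other basis state.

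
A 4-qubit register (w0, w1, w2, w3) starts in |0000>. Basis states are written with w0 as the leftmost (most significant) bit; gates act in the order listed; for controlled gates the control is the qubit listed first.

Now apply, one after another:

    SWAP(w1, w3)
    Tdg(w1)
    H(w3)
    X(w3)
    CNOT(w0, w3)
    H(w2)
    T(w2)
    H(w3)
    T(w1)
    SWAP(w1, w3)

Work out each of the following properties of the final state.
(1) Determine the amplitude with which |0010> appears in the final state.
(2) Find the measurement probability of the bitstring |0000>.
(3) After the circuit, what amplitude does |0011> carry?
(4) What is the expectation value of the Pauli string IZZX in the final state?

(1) |0010> carries amplitude sqrt(2)*exp(I*pi/4)/2 in the final state.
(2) The probability of measuring |0000> is 1/2.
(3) |0011> carries amplitude 0 in the final state.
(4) In the final state, IZZX has expectation 0.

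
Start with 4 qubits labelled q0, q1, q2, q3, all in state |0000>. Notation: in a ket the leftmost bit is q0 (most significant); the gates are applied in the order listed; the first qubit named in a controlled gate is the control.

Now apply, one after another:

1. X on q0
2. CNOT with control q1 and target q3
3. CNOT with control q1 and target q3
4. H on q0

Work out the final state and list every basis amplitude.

The final amplitudes are sqrt(2)/2 on |0000>, -sqrt(2)/2 on |1000>, and 0 on every other basis state.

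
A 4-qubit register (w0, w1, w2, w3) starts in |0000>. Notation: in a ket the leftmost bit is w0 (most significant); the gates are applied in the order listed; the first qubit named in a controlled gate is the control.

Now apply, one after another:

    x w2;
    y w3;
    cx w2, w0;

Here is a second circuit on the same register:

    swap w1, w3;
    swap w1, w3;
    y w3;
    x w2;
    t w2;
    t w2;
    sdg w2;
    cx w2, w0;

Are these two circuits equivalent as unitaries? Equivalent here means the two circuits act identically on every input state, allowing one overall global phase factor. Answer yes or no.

Yes, they are equivalent — the unitaries differ by at most a global phase.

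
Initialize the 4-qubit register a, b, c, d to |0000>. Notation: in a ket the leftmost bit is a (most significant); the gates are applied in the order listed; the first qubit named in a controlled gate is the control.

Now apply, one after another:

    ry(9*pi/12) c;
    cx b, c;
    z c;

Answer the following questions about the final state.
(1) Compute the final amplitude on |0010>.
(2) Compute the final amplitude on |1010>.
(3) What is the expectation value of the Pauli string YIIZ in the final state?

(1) The final state's coefficient on |0010> equals -sqrt(sqrt(2) + 2)/2.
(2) |1010> carries amplitude 0 in the final state.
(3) The observable YIIZ averages to 0.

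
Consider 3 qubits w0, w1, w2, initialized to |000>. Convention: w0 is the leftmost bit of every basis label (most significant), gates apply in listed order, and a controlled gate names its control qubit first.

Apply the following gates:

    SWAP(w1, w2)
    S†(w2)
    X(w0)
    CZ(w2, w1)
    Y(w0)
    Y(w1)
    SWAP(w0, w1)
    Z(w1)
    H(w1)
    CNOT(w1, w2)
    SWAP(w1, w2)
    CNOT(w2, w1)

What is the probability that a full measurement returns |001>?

A full measurement returns |001> with probability 0.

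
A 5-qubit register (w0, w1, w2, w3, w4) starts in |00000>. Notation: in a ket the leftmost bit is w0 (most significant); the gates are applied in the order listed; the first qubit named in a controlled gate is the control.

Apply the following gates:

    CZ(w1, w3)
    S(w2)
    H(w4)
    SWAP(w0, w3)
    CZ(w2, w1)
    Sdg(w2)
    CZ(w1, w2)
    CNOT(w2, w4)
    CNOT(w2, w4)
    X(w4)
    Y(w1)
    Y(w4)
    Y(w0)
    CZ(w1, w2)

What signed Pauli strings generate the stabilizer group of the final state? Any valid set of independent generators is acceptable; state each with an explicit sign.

The stabilizer group can be generated by -IIIIX, -ZIIII, -IZIII, +IIZII, +IIIZI, among other valid generating sets. Key observation: steps 8-9 multiply out to the identity, so the circuit reduces to the remaining gates.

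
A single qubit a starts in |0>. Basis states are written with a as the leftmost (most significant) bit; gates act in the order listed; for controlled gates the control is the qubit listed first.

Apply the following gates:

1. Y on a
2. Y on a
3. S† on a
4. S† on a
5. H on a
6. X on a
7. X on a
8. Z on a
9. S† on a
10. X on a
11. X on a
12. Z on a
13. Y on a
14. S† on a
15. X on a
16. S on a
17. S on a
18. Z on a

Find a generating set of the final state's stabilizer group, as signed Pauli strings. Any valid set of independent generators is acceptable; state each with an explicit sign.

The final state is stabilized by the group generated by -X; other independent generating sets are equally valid. Key observation: the block from step 6 through step 7 cancels to the identity and can be dropped.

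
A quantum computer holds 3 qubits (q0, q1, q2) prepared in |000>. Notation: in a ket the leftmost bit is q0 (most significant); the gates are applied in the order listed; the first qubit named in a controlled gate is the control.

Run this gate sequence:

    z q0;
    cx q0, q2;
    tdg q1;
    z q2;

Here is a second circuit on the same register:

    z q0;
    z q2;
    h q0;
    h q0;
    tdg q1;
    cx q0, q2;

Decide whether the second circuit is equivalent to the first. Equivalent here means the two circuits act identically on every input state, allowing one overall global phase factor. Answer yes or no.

No — the two circuits implement different unitaries, even allowing a global phase.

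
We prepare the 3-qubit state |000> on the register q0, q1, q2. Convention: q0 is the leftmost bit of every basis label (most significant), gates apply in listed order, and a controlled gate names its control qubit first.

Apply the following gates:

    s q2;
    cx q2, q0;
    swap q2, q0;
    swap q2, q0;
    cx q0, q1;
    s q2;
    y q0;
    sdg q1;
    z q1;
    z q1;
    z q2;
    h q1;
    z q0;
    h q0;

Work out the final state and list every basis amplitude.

The resulting statevector has amplitude -I/2 on |000>, 0 on |001>, -I/2 on |010>, 0 on |011>, I/2 on |100>, 0 on |101>, I/2 on |110>, 0 on |111>. Key observation: the block from step 3 through step 4 cancels to the identity and can be dropped.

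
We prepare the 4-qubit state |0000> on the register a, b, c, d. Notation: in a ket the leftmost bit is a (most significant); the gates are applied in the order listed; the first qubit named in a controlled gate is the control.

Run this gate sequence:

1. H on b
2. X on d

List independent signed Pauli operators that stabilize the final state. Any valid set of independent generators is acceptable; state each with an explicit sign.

One valid set of independent stabilizer generators is +IXII, +ZIII, +IIZI, -IIIZ (any independent generating set of the same group is equally correct).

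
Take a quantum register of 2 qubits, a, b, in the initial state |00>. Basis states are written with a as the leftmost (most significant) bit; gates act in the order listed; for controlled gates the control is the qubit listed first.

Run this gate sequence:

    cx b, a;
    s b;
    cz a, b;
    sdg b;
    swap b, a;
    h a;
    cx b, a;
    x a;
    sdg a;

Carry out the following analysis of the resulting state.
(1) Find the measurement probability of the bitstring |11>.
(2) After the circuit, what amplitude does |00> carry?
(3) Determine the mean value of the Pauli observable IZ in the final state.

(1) Outcome |11> occurs with probability 0.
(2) The final state's coefficient on |00> equals sqrt(2)/2.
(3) The expectation value of IZ is 1.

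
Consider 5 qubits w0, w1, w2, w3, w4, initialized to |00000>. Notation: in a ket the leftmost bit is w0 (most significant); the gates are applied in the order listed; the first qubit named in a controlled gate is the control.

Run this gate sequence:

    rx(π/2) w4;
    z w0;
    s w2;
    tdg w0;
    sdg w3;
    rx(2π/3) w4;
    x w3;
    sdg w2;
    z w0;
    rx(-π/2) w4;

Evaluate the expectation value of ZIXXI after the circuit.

The expectation value of ZIXXI is 0.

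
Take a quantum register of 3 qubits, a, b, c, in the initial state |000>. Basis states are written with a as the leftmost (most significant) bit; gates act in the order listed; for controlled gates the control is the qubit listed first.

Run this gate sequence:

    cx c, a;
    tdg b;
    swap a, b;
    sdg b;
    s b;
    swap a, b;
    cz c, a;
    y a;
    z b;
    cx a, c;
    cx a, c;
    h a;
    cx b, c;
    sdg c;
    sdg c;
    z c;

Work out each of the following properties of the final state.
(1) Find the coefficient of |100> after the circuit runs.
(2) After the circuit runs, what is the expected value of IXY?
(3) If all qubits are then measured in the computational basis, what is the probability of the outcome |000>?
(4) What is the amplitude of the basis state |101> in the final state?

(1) |100> carries amplitude -sqrt(2)*I/2 in the final state. Key observation: steps 3-6 multiply out to the identity, so the circuit reduces to the remaining gates.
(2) The observable IXY averages to 0.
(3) The probability of measuring |000> is 1/2.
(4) The final state's coefficient on |101> equals 0.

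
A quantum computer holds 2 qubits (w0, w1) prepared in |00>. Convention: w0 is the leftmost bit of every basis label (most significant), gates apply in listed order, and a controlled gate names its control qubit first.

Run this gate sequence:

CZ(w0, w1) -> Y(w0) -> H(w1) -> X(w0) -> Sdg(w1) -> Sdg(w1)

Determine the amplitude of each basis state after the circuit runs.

After the circuit, the state carries amplitude sqrt(2)*I/2 on |00>, -sqrt(2)*I/2 on |01>, 0 on |10>, 0 on |11>.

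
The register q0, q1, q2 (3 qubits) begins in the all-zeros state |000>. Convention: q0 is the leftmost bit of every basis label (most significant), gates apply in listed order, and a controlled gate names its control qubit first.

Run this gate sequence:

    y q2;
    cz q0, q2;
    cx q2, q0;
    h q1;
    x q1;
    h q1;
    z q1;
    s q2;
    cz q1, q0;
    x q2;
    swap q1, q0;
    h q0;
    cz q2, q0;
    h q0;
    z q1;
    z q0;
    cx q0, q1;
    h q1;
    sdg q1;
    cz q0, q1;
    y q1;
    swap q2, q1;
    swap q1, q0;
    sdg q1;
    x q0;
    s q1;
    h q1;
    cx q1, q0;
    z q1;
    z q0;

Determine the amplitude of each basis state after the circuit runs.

After the circuit, the state carries amplitude 0 on |000>, 0 on |001>, -1/2 on |010>, -I/2 on |011>, -1/2 on |100>, -I/2 on |101>, 0 on |110>, 0 on |111>. Key observation: the block from step 4 through step 7 cancels to the identity and can be dropped.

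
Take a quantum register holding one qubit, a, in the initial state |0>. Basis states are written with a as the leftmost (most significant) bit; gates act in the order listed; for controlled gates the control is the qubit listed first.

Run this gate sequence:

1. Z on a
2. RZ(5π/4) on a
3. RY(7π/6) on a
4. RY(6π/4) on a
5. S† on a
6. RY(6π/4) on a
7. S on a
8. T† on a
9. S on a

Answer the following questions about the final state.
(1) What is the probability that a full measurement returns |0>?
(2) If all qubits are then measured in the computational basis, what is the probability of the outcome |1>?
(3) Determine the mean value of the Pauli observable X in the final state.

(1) Outcome |0> occurs with probability 1/2.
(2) The probability of measuring |1> is 1/2.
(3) The observable X averages to -sqrt(2)/4 + sqrt(6)/4.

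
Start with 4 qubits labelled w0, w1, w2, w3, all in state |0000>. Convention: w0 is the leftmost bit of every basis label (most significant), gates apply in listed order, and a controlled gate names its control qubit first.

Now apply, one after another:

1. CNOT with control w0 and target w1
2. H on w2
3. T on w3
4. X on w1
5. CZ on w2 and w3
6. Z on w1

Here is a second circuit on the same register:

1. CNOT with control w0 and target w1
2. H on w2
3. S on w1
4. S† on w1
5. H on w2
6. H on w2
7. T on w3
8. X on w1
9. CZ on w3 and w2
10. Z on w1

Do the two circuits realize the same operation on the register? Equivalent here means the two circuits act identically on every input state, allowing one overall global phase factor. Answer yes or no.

Yes: on every input state the two circuits agree up to one overall phase factor.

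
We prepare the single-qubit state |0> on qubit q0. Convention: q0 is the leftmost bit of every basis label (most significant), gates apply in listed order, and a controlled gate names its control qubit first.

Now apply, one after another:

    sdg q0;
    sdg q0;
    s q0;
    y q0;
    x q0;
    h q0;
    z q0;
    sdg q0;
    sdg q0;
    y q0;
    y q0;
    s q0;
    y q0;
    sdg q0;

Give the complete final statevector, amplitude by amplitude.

The final amplitudes are sqrt(2)*I/2 on |0>, sqrt(2)*I/2 on |1>. Key observation: gates 9-12 undo each other exactly, leaving only the rest of the circuit to track.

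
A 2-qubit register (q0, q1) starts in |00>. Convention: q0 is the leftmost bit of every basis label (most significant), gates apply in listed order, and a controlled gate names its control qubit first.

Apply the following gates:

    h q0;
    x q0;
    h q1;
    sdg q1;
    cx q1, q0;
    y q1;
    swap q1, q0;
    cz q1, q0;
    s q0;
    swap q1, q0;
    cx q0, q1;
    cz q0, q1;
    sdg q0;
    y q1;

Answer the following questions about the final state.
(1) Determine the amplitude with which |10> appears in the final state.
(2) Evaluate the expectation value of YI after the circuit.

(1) The final state's coefficient on |10> equals -1/2.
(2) The expectation value of YI is 1.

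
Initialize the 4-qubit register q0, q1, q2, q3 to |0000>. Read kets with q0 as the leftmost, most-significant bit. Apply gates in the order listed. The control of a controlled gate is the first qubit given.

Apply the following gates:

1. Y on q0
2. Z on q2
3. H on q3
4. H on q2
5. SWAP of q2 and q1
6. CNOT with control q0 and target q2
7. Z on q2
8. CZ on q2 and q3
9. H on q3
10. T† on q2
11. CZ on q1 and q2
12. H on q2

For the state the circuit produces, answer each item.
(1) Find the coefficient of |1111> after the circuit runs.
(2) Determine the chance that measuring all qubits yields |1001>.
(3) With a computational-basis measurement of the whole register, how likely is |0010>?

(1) The final state's coefficient on |1111> equals -exp(I*pi/4)/2.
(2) The probability of measuring |1001> is 1/4.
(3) The probability of measuring |0010> is 0.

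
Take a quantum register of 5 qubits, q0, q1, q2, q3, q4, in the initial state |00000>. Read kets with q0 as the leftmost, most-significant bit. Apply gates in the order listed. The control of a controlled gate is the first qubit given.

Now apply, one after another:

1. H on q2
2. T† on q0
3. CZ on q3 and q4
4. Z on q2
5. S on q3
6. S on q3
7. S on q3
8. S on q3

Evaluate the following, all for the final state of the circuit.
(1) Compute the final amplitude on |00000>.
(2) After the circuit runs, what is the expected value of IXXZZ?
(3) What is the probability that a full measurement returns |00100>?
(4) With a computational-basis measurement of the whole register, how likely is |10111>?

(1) The final state's coefficient on |00000> equals sqrt(2)/2. Key observation: gates 5-8 undo each other exactly, leaving only the rest of the circuit to track.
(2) The observable IXXZZ averages to 0.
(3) A full measurement returns |00100> with probability 1/2.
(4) Outcome |10111> occurs with probability 0.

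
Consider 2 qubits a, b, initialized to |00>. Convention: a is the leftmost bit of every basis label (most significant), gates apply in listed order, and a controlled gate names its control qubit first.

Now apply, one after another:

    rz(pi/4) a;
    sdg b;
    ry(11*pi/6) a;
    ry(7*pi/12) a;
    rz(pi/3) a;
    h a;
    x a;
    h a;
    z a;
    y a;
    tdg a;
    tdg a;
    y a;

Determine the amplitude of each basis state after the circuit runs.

The final amplitudes are sqrt(6)*sqrt(1/2 - sqrt(2)/4)*exp(-19*I*pi/24)/4 - sqrt(2)*sqrt(1/2 - sqrt(2)/4)*exp(-19*I*pi/24)/4 - sqrt(2)*sqrt(sqrt(2)/4 + 1/2)*exp(-19*I*pi/24)/4 - sqrt(6)*sqrt(sqrt(2)/4 + 1/2)*exp(-19*I*pi/24)/4 on |00>, 0 on |01>, -sqrt(6)*sqrt(sqrt(2)/4 + 1/2)*exp(I*pi/24)/4 - sqrt(6)*sqrt(1/2 - sqrt(2)/4)*exp(I*pi/24)/4 - sqrt(2)*sqrt(1/2 - sqrt(2)/4)*exp(I*pi/24)/4 + sqrt(2)*sqrt(sqrt(2)/4 + 1/2)*exp(I*pi/24)/4 on |10>, 0 on |11>. Key observation: gates 6-9 undo each other exactly, leaving only the rest of the circuit to track.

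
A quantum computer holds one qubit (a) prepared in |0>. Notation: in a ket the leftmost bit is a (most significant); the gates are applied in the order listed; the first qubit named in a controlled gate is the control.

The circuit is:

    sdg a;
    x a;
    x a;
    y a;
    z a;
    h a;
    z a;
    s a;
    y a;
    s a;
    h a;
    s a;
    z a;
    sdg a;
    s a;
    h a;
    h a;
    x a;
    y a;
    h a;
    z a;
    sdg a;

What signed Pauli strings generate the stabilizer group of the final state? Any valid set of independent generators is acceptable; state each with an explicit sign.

The stabilizer group can be generated by -Y, among other valid generating sets.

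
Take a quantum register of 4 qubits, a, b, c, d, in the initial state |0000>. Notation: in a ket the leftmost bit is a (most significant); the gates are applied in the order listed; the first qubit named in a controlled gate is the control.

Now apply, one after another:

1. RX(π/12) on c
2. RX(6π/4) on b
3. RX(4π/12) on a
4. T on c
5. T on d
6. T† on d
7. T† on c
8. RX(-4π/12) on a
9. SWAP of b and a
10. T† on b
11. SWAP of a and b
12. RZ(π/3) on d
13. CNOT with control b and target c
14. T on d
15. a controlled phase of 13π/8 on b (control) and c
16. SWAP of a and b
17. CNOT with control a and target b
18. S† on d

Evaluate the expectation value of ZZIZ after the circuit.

In the final state, ZZIZ has expectation 1. Key observation: gates 3-8 undo each other exactly, leaving only the rest of the circuit to track.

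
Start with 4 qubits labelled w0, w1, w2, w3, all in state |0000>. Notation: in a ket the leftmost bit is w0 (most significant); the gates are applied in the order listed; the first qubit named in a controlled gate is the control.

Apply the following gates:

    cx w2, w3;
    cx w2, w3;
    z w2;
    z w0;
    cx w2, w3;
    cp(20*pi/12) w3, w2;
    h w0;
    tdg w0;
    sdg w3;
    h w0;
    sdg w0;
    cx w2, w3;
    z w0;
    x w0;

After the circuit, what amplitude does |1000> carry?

|1000> carries amplitude 1/2 - exp(3*I*pi/4)/2 in the final state. Key observation: the block from step 1 through step 2 cancels to the identity and can be dropped.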